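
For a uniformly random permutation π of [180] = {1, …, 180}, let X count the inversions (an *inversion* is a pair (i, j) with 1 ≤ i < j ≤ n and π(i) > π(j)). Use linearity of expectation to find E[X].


Write X = Σ X_I over the C(180, 2) = 16110 pairs i < j, with X_I the indicator of one inversion.
There are 16110 indicators.
For each fixed pair i < j, the values π(i) and π(j) are two distinct elements of {1, …, 180} in uniformly random order; by symmetry P[π(i) > π(j)] = 1/2.
By linearity: E[X] = 16110 · (1/2) = C(180, 2) · (1/2) = 16110/2 = 8055 ≈ 8055.0000.

E[X] = 8055 = 8055.0000.


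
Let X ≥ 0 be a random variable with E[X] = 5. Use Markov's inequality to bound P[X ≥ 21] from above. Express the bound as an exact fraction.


μ = E[X] = 5, a = 21.
Markov: P[X ≥ 21] ≤ μ/a = (5)/21 = 5/21.
Numerically: ≈ 0.23810.
(Since a = 21 > μ = 5.00000, the bound 5/21 is < 1 and informative.)

P[X ≥ 21] ≤ 5/21 ≈ 0.23810.


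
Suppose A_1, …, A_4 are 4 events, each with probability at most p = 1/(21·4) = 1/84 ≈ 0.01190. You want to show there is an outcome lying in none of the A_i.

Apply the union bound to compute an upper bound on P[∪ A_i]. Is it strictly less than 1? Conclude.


Union bound: P[∪_{i=1}^{4} A_i] ≤ Σ_i P[A_i] ≤ 4·p = 4·(1/84) = 1/21.
Numerically: 1/21 ≈ 0.04762.
Is 1/21 < 1? YES.
Since P[∪ A_i] ≤ 1/21 < 1, the complement has P[∩ A_i^c] ≥ 1 − 1/21 = 20/21 > 0, so some outcome avoids every A_i.

4·p = 1/21 ≈ 0.04762; existence CERTIFIED by the union bound.


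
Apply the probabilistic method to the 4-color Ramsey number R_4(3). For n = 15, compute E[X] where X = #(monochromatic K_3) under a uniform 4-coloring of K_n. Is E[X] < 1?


E[X] = C(15, 3) · 4^{1 − 3} = 455 · 4^{−2} = 455/16.
As a reduced fraction: E[X] = 455/16 ≈ 28.4375000.
Is E[X] < 1? NO.
Since E[X] ≥ 1, the first-moment bound is inconclusive at n = 15; it does NOT by itself certify R_4(3) > 15.

E[X] = 455/16 ≈ 28.4375000; E[X] ≥ 1; first-moment method inconclusive here.


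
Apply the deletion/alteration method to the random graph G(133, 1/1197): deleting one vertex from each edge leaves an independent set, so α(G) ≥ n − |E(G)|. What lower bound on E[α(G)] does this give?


E[|E(G)|] = C(133, 2)·p = 8778 · (1/1197) = 22/3.
E[α(G)] ≥ n − E[|E(G)|] = 133 − 22/3 = 377/3.
Numerically: ≈ 125.66667.
(This is only a lower bound; the true E[α(G)] may be larger.)

E[α(G)] ≥ 377/3 ≈ 125.66667.


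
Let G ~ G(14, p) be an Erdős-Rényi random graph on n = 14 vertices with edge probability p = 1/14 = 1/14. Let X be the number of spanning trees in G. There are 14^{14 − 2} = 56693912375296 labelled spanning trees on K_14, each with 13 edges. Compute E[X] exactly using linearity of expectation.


K_14 has 14^{14 − 2} = 56693912375296 labelled spanning trees.
For each such spanning tree H, let X_H = 1 if all 13 edges of H are present in G. Then P[X_H = 1] = p^{13} = (1/14)^{13} = 1/793714773254144.
By linearity: E[X] = Σ_H E[X_H] = 56693912375296 · p^{13} = 56693912375296 · 1/793714773254144 = 1/14.
Numerically: E[X] ≈ 0.0714286.

E[X] = 56693912375296 · (1/14)^{13} = 1/14 ≈ 0.0714286.


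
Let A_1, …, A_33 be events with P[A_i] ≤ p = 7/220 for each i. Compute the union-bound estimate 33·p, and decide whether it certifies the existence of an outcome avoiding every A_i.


Union bound: P[∪_{i=1}^{33} A_i] ≤ Σ_i P[A_i] ≤ 33·p = 33·(7/220) = 21/20.
Numerically: 21/20 ≈ 1.0500.
Is 21/20 < 1? NO.
Since the bound 21/20 is ≥ 1, the union bound is uninformative here; it does NOT by itself certify existence.

33·p = 21/20 ≈ 1.0500; existence NOT certified by the union bound.


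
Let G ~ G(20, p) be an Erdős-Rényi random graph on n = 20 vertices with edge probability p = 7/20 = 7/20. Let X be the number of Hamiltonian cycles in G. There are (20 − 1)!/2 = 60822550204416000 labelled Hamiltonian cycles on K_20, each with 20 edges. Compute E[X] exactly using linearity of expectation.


K_20 has (20 − 1)!/2 = 60822550204416000 labelled Hamiltonian cycles.
For each such Hamiltonian cycle H, let X_H = 1 if all 20 edges of H are present in G. Then P[X_H = 1] = p^{20} = (7/20)^{20} = 79792266297612001/104857600000000000000000000.
By linearity: E[X] = Σ_H E[X_H] = 60822550204416000 · p^{20} = 60822550204416000 · 79792266297612001/104857600000000000000000000 = 1184855742873690605203907421/25600000000000000000.
Numerically: E[X] ≈ 4.628e+07.

E[X] = 60822550204416000 · (7/20)^{20} = 1184855742873690605203907421/25600000000000000000 ≈ 4.628e+07.


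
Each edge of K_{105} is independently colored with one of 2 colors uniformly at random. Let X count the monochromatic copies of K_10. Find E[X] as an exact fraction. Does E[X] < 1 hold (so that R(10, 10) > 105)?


E[X] = C(105, 10) · 2^{1 − 45} = 28848458598960 · 2^{−44} = 28848458598960/17592186044416.
As a reduced fraction: E[X] = 1803028662435/1099511627776 ≈ 1.63985.
Is E[X] < 1? NO.
Since E[X] ≥ 1, the first-moment bound is inconclusive at n = 105; it does NOT by itself certify R(10, 10) > 105.

E[X] = 1803028662435/1099511627776 ≈ 1.63985; E[X] ≥ 1; first-moment method inconclusive here.


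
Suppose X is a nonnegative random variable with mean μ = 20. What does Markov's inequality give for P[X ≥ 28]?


μ = E[X] = 20, a = 28.
Markov: P[X ≥ 28] ≤ μ/a = (20)/28 = 5/7.
Numerically: ≈ 0.7143.
(Since a = 28 > μ = 20.0000, the bound 5/7 is < 1 and informative.)

P[X ≥ 28] ≤ 5/7 ≈ 0.7143.


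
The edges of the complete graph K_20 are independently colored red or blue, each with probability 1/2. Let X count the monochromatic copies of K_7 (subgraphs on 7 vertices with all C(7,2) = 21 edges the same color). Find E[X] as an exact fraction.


Let X = Σ_S X_S over the C(20, 7) = 77520 subsets S of size 7, where X_S = 1 if the K_7 on S is monochromatic.
For a fixed S, the K_7 on S has C(7, 2) = 21 edges. P[all 21 edges red] = (1/2)^21, and likewise for blue, so P[monochromatic] = 2·(1/2)^21 = 2^{1 − 21} = 1/1048576.
By linearity: E[X] = C(20, 7) · 2^{1 − 21} = 77520 · 1/1048576 = 4845/65536.
Numerically: E[X] ≈ 0.07393.

E[X] = C(20,7)·2^(1−C(7,2)) = 4845/65536 ≈ 0.07393.


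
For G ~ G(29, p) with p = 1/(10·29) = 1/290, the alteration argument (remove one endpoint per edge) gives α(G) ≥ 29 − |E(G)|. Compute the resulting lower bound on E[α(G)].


E[|E(G)|] = C(29, 2)·p = 406 · (1/290) = 7/5.
E[α(G)] ≥ n − E[|E(G)|] = 29 − 7/5 = 138/5.
Numerically: ≈ 27.600000.
(This is only a lower bound; the true E[α(G)] may be larger.)

E[α(G)] ≥ 138/5 ≈ 27.600000.


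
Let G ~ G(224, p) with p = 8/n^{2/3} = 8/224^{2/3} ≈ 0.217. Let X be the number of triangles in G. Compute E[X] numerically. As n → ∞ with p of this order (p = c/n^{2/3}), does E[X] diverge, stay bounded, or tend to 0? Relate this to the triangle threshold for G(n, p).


Number of potential triangles: C(224, 3) = 1848224.
Each occurs with probability p³ ≈ (0.217)³ ≈ 1.02041e-02.
By linearity: E[X] = C(224, 3)·p³ ≈ 1848224 · 1.02041e-02 ≈ 18859.429.
Since α = 2/3 < 1, p = c/n^{2/3} ≫ 1/n is above the triangle threshold p ~ 1/n. Asymptotically E[X] ~ (c³/6)·n^{3(1−α)} = (8³/6)·n^{1} → ∞; triangles are abundant w.h.p.

E[X] ≈ 18859.429; in regime p = Θ(1/n^{2/3}) E[X] diverges (above the triangle threshold p ~ 1/n).


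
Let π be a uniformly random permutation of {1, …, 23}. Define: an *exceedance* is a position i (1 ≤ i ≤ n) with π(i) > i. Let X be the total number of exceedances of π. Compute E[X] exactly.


Write X = Σ_{i=1}^{23} X_i, where X_i = 1_{π(i) > i}.
For each fixed i, π(i) is uniform over {1, …, 23} (marginal of a uniform permutation), so P[π(i) > i] = (n − i)/n. Summing: Σ_{i=1}^{23} (n − i)/n = (0 + 1 + … + 22)/23 = 23(23 − 1)/(2·23) = (23 − 1)/2.
Hence E[X] = Σ_{i=1}^{23} (23 − i)/23 = 11 ≈ 11.00000.

E[X] = 11 = 11.00000.


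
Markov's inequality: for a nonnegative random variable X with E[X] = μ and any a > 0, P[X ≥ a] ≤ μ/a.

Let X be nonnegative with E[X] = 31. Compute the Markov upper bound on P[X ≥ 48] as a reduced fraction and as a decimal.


μ = E[X] = 31, a = 48.
Markov: P[X ≥ 48] ≤ μ/a = (31)/48 = 31/48.
Numerically: ≈ 0.64583.
(Since a = 48 > μ = 31.00000, the bound 31/48 is < 1 and informative.)

P[X ≥ 48] ≤ 31/48 ≈ 0.64583.


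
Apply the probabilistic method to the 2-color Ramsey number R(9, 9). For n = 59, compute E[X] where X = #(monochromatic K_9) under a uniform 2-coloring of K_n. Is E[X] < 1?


E[X] = C(59, 9) · 2^{1 − 36} = 12565671261 · 2^{−35} = 12565671261/34359738368.
As a reduced fraction: E[X] = 12565671261/34359738368 ≈ 0.3657.
Is E[X] < 1? YES.
Since E[X] < 1, there exists a 2-coloring of K_{59} with no monochromatic K_9; hence R(9, 9) > 59.

E[X] = 12565671261/34359738368 ≈ 0.3657; E[X] < 1, so R(9, 9) > 59.


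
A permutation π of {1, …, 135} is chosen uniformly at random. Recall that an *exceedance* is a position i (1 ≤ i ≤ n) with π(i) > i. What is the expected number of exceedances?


Write X = Σ_{i=1}^{135} X_i, where X_i = 1_{π(i) > i}.
For each fixed i, π(i) is uniform over {1, …, 135} (marginal of a uniform permutation), so P[π(i) > i] = (n − i)/n. Summing: Σ_{i=1}^{135} (n − i)/n = (0 + 1 + … + 134)/135 = 135(135 − 1)/(2·135) = (135 − 1)/2.
Hence E[X] = Σ_{i=1}^{135} (135 − i)/135 = 67 ≈ 67.000000.

E[X] = 67 = 67.000000.


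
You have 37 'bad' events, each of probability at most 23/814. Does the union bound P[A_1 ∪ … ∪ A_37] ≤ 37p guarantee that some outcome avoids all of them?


Union bound: P[∪_{i=1}^{37} A_i] ≤ Σ_i P[A_i] ≤ 37·p = 37·(23/814) = 23/22.
Numerically: 23/22 ≈ 1.04545.
Is 23/22 < 1? NO.
Since the bound 23/22 is ≥ 1, the union bound is uninformative here; it does NOT by itself certify existence.

37·p = 23/22 ≈ 1.04545; existence NOT certified by the union bound.


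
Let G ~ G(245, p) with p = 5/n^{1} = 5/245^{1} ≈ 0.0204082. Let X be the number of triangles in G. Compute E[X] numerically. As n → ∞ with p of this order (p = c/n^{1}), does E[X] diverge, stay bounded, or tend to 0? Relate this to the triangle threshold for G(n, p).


Number of potential triangles: C(245, 3) = 2421090.
Each occurs with probability p³ ≈ (0.0204082)³ ≈ 8.49985975e-06.
By linearity: E[X] = C(245, 3)·p³ ≈ 2421090 · 8.49985975e-06 ≈ 20.578925.
Here α = 1, so p = 5/n is exactly at the triangle threshold p ~ 1/n. Asymptotically E[X] → c³/6 = 5³/6 = 125/6 ≈ 20.833333, a bounded constant. In this regime the triangle count is asymptotically Poisson(c³/6).

E[X] ≈ 20.578925; in regime p = Θ(1/n^{1}) E[X] stays bounded (at the triangle threshold p ~ 1/n).


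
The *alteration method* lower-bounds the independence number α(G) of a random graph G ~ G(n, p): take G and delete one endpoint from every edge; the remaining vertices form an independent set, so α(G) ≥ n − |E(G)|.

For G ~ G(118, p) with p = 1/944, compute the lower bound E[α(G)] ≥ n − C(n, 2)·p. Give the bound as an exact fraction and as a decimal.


E[|E(G)|] = C(118, 2)·p = 6903 · (1/944) = 117/16.
E[α(G)] ≥ n − E[|E(G)|] = 118 − 117/16 = 1771/16.
Numerically: ≈ 110.687500.
(This is only a lower bound; the true E[α(G)] may be larger.)

E[α(G)] ≥ 1771/16 ≈ 110.687500.


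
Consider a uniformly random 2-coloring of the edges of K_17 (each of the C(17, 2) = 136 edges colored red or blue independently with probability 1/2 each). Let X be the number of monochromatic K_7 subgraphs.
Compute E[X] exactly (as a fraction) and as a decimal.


Let X = Σ_S X_S over the C(17, 7) = 19448 subsets S of size 7, where X_S = 1 if the K_7 on S is monochromatic.
For a fixed S, the K_7 on S has C(7, 2) = 21 edges. P[all 21 edges red] = (1/2)^21, and likewise for blue, so P[monochromatic] = 2·(1/2)^21 = 2^{1 − 21} = 1/1048576.
Summing: E[X] = C(17, 7) · 2^{1 − 21} = 19448 · 1/1048576 = 2431/131072.
Numerically: E[X] ≈ 0.019.

E[X] = C(17,7)·2^(1−C(7,2)) = 2431/131072 ≈ 0.019.


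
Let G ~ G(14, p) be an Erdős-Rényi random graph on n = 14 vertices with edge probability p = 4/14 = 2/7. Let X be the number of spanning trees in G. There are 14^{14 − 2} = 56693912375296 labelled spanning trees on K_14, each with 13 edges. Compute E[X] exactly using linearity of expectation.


K_14 has 14^{14 − 2} = 56693912375296 labelled spanning trees.
For each such spanning tree H, let X_H = 1 if all 13 edges of H are present in G. Then P[X_H = 1] = p^{13} = (2/7)^{13} = 8192/96889010407.
By linearity of expectation: E[X] = Σ_H E[X_H] = 56693912375296 · p^{13} = 56693912375296 · 8192/96889010407 = 33554432/7.
Numerically: E[X] ≈ 4.79349e+06.

E[X] = 56693912375296 · (2/7)^{13} = 33554432/7 ≈ 4.79349e+06.


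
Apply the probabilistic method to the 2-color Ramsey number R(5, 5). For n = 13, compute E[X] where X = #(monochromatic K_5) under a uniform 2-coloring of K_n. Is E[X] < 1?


E[X] = C(13, 5) · 2^{1 − 10} = 1287 · 2^{−9} = 1287/512.
As a reduced fraction: E[X] = 1287/512 ≈ 2.514.
Is E[X] < 1? NO.
Since E[X] ≥ 1, the first-moment bound is inconclusive at n = 13; it does NOT by itself certify R(5, 5) > 13.

E[X] = 1287/512 ≈ 2.514; E[X] ≥ 1; first-moment method inconclusive here.


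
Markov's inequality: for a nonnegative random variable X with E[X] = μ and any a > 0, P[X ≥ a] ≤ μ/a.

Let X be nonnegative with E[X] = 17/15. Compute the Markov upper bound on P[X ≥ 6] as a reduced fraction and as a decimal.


μ = E[X] = 17/15, a = 6.
Markov: P[X ≥ 6] ≤ μ/a = (17/15)/6 = 17/90.
Numerically: ≈ 0.1889.
(Since a = 6 > μ = 1.1333, the bound 17/90 is < 1 and informative.)

P[X ≥ 6] ≤ 17/90 ≈ 0.1889.


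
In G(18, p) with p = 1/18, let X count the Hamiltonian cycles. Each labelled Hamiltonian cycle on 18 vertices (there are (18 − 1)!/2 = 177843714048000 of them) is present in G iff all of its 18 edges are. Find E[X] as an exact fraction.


K_18 has (18 − 1)!/2 = 177843714048000 labelled Hamiltonian cycles.
For each such Hamiltonian cycle H, let X_H = 1 if all 18 edges of H are present in G. Then P[X_H = 1] = p^{18} = (1/18)^{18} = 1/39346408075296537575424.
By linearity of expectation: E[X] = Σ_H E[X_H] = 177843714048000 · p^{18} = 177843714048000 · 1/39346408075296537575424 = 14889875/3294258113514384.
Numerically: E[X] ≈ 4.52e-09.

E[X] = 177843714048000 · (1/18)^{18} = 14889875/3294258113514384 ≈ 4.52e-09.


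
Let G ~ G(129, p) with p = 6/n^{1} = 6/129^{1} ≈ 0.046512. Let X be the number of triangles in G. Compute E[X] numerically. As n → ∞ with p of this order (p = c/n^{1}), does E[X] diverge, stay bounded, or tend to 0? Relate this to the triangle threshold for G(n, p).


Number of potential triangles: C(129, 3) = 349504.
Each occurs with probability p³ ≈ (0.046512)³ ≈ 1.0062007e-04.
By linearity: E[X] = C(129, 3)·p³ ≈ 349504 · 1.0062007e-04 ≈ 35.16712.
Here α = 1, so p = 6/n is exactly at the triangle threshold p ~ 1/n. Asymptotically E[X] → c³/6 = 6³/6 = 36 ≈ 36.00000, a bounded constant. In this regime the triangle count is asymptotically Poisson(c³/6).

E[X] ≈ 35.16712; in regime p = Θ(1/n^{1}) E[X] stays bounded (at the triangle threshold p ~ 1/n).


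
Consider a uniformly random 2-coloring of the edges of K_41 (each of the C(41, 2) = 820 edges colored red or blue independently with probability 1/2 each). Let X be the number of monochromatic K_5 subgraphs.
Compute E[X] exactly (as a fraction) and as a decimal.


Let X = Σ_S X_S over the C(41, 5) = 749398 subsets S of size 5, where X_S = 1 if the K_5 on S is monochromatic.
For a fixed S, the K_5 on S has C(5, 2) = 10 edges. P[all 10 edges red] = (1/2)^10, and likewise for blue, so P[monochromatic] = 2·(1/2)^10 = 2^{1 − 10} = 1/512.
By linearity of expectation: E[X] = C(41, 5) · 2^{1 − 10} = 749398 · 1/512 = 374699/256.
Numerically: E[X] ≈ 1463.667969.

E[X] = C(41,5)·2^(1−C(5,2)) = 374699/256 ≈ 1463.667969.


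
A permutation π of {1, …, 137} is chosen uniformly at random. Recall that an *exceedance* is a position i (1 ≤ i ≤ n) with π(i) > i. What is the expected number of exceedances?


Write X = Σ_{i=1}^{137} X_i, where X_i = 1_{π(i) > i}.
For each fixed i, π(i) is uniform over {1, …, 137} (marginal of a uniform permutation), so P[π(i) > i] = (n − i)/n. Summing: Σ_{i=1}^{137} (n − i)/n = (0 + 1 + … + 136)/137 = 137(137 − 1)/(2·137) = (137 − 1)/2.
Hence E[X] = Σ_{i=1}^{137} (137 − i)/137 = 68 ≈ 68.00000.

E[X] = 68 = 68.00000.


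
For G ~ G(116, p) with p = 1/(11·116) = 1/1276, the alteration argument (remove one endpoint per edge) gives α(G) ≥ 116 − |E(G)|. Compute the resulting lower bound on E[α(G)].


E[|E(G)|] = C(116, 2)·p = 6670 · (1/1276) = 115/22.
E[α(G)] ≥ n − E[|E(G)|] = 116 − 115/22 = 2437/22.
Numerically: ≈ 110.772727.
(This is only a lower bound; the true E[α(G)] may be larger.)

E[α(G)] ≥ 2437/22 ≈ 110.772727.


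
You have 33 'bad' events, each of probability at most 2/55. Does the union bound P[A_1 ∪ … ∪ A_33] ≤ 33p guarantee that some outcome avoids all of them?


Union bound: P[∪_{i=1}^{33} A_i] ≤ Σ_i P[A_i] ≤ 33·p = 33·(2/55) = 6/5.
Numerically: 6/5 ≈ 1.20000.
Is 6/5 < 1? NO.
Since the bound 6/5 is ≥ 1, the union bound is uninformative here; it does NOT by itself certify existence.

33·p = 6/5 ≈ 1.20000; existence NOT certified by the union bound.


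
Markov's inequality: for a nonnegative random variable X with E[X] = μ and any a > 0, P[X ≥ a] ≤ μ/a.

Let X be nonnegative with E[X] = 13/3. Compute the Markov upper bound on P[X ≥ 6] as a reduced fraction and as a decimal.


μ = E[X] = 13/3, a = 6.
Markov: P[X ≥ 6] ≤ μ/a = (13/3)/6 = 13/18.
Numerically: ≈ 0.7222.
(Since a = 6 > μ = 4.3333, the bound 13/18 is < 1 and informative.)

P[X ≥ 6] ≤ 13/18 ≈ 0.7222.


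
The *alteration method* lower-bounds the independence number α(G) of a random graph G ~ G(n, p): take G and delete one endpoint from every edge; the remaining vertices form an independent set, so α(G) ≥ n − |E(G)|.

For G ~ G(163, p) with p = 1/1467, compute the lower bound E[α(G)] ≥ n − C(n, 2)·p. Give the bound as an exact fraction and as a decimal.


E[|E(G)|] = C(163, 2)·p = 13203 · (1/1467) = 9.
E[α(G)] ≥ n − E[|E(G)|] = 163 − 9 = 154.
Numerically: ≈ 154.000000.
(This is only a lower bound; the true E[α(G)] may be larger.)

E[α(G)] ≥ 154 ≈ 154.000000.


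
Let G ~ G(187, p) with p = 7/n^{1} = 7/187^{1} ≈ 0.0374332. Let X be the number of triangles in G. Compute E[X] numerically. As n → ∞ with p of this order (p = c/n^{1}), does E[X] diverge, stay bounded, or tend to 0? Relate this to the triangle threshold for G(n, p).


Number of potential triangles: C(187, 3) = 1072445.
Each occurs with probability p³ ≈ (0.0374332)³ ≈ 5.24528754e-05.
By linearity: E[X] = C(187, 3)·p³ ≈ 1072445 · 5.24528754e-05 ≈ 56.252824.
Here α = 1, so p = 7/n is exactly at the triangle threshold p ~ 1/n. Asymptotically E[X] → c³/6 = 7³/6 = 343/6 ≈ 57.166667, a bounded constant. In this regime the triangle count is asymptotically Poisson(c³/6).

E[X] ≈ 56.252824; in regime p = Θ(1/n^{1}) E[X] stays bounded (at the triangle threshold p ~ 1/n).


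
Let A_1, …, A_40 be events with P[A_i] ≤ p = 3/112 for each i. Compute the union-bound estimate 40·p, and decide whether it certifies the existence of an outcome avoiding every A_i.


Union bound: P[∪_{i=1}^{40} A_i] ≤ Σ_i P[A_i] ≤ 40·p = 40·(3/112) = 15/14.
Numerically: 15/14 ≈ 1.071.
Is 15/14 < 1? NO.
Since the bound 15/14 is ≥ 1, the union bound is uninformative here; it does NOT by itself certify existence.

40·p = 15/14 ≈ 1.071; existence NOT certified by the union bound.


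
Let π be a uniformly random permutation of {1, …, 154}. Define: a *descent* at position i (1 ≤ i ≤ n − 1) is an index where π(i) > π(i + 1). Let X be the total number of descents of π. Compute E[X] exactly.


Write X = Σ X_I over i = 1, …, 153, with X_I the indicator of one descent.
There are 153 indicators.
For each fixed i, the pair (π(i), π(i+1)) is a uniformly random ordered pair of distinct values from {1, …, 154}; by symmetry P[π(i) > π(i+1)] = 1/2.
By linearity: E[X] = 153 · (1/2) = (154 − 1) · (1/2) = 153/2 ≈ 76.5000.

E[X] = 153/2 = 76.5000.


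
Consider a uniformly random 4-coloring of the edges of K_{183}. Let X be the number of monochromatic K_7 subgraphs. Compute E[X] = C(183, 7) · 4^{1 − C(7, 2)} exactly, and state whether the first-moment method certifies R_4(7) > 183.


E[X] = C(183, 7) · 4^{1 − 21} = 1214197462413 · 4^{−20} = 1214197462413/1099511627776.
As a reduced fraction: E[X] = 1214197462413/1099511627776 ≈ 1.10431.
Is E[X] < 1? NO.
Since E[X] ≥ 1, the first-moment bound is inconclusive at n = 183; it does NOT by itself certify R_4(7) > 183.

E[X] = 1214197462413/1099511627776 ≈ 1.10431; E[X] ≥ 1; first-moment method inconclusive here.


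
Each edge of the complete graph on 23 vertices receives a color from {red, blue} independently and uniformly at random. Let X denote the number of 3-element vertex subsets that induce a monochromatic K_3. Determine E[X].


Let X = Σ_S X_S over the C(23, 3) = 1771 subsets S of size 3, where X_S = 1 if the K_3 on S is monochromatic.
For a fixed S, the K_3 on S has C(3, 2) = 3 edges. P[all 3 edges red] = (1/2)^3, and likewise for blue, so P[monochromatic] = 2·(1/2)^3 = 2^{1 − 3} = 1/4.
By linearity of expectation: E[X] = C(23, 3) · 2^{1 − 3} = 1771 · 1/4 = 1771/4.
Numerically: E[X] ≈ 442.750000.

E[X] = C(23,3)·2^(1−C(3,2)) = 1771/4 ≈ 442.750000.


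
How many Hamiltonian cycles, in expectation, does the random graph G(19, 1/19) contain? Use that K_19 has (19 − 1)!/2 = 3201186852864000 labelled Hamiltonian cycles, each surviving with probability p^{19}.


K_19 has (19 − 1)!/2 = 3201186852864000 labelled Hamiltonian cycles.
For each such Hamiltonian cycle H, let X_H = 1 if all 19 edges of H are present in G. Then P[X_H = 1] = p^{19} = (1/19)^{19} = 1/1978419655660313589123979.
By linearity of expectation: E[X] = Σ_H E[X_H] = 3201186852864000 · p^{19} = 3201186852864000 · 1/1978419655660313589123979 = 3201186852864000/1978419655660313589123979.
Numerically: E[X] ≈ 1.62e-09.

E[X] = 3201186852864000 · (1/19)^{19} = 3201186852864000/1978419655660313589123979 ≈ 1.62e-09.


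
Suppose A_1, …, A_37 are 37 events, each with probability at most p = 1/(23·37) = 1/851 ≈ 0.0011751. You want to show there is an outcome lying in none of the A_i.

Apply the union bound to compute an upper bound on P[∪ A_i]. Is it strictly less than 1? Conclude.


Union bound: P[∪_{i=1}^{37} A_i] ≤ Σ_i P[A_i] ≤ 37·p = 37·(1/851) = 1/23.
Numerically: 1/23 ≈ 0.0434783.
Is 1/23 < 1? YES.
Since P[∪ A_i] ≤ 1/23 < 1, the complement has P[∩ A_i^c] ≥ 1 − 1/23 = 22/23 > 0, so some outcome avoids every A_i.

37·p = 1/23 ≈ 0.0434783; existence CERTIFIED by the union bound.


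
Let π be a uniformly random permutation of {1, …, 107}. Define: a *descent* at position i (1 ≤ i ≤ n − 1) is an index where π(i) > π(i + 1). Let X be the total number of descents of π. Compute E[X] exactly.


Write X = Σ X_I over i = 1, …, 106, with X_I the indicator of one descent.
There are 106 indicators.
For each fixed i, the pair (π(i), π(i+1)) is a uniformly random ordered pair of distinct values from {1, …, 107}; by symmetry P[π(i) > π(i+1)] = 1/2.
By linearity: E[X] = 106 · (1/2) = (107 − 1) · (1/2) = 53 ≈ 53.000000.

E[X] = 53 = 53.000000.


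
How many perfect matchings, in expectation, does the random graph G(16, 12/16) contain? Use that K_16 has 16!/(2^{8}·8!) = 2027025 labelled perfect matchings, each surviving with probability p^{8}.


K_16 has 16!/(2^{8}·8!) = 2027025 labelled perfect matchings.
For each such perfect matching H, let X_H = 1 if all 8 edges of H are present in G. Then P[X_H = 1] = p^{8} = (3/4)^{8} = 6561/65536.
By linearity: E[X] = Σ_H E[X_H] = 2027025 · p^{8} = 2027025 · 6561/65536 = 13299311025/65536.
Numerically: E[X] ≈ 2.03e+05.

E[X] = 2027025 · (3/4)^{8} = 13299311025/65536 ≈ 2.03e+05.


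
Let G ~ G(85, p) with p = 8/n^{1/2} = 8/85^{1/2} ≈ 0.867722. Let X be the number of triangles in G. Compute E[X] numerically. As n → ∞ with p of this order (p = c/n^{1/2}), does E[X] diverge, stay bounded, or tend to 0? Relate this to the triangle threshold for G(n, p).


Number of potential triangles: C(85, 3) = 98770.
Each occurs with probability p³ ≈ (0.867722)³ ≈ 6.53343496e-01.
By linearity: E[X] = C(85, 3)·p³ ≈ 98770 · 6.53343496e-01 ≈ 64530.737148.
Since α = 1/2 < 1, p = c/n^{1/2} ≫ 1/n is above the triangle threshold p ~ 1/n. Asymptotically E[X] ~ (c³/6)·n^{3(1−α)} = (8³/6)·n^{1.5} → ∞; triangles are abundant w.h.p.

E[X] ≈ 64530.737148; in regime p = Θ(1/n^{1/2}) E[X] diverges (above the triangle threshold p ~ 1/n).


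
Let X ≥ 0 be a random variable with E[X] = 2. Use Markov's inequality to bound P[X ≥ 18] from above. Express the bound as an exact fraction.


μ = E[X] = 2, a = 18.
Markov: P[X ≥ 18] ≤ μ/a = (2)/18 = 1/9.
Numerically: ≈ 0.111111.
(Since a = 18 > μ = 2.000000, the bound 1/9 is < 1 and informative.)

P[X ≥ 18] ≤ 1/9 ≈ 0.111111.


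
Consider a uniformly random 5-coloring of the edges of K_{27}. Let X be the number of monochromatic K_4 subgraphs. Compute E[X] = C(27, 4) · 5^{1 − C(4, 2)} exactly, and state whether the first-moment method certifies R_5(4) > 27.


E[X] = C(27, 4) · 5^{1 − 6} = 17550 · 5^{−5} = 17550/3125.
As a reduced fraction: E[X] = 702/125 ≈ 5.616.
Is E[X] < 1? NO.
Since E[X] ≥ 1, the first-moment bound is inconclusive at n = 27; it does NOT by itself certify R_5(4) > 27.

E[X] = 702/125 ≈ 5.616; E[X] ≥ 1; first-moment method inconclusive here.


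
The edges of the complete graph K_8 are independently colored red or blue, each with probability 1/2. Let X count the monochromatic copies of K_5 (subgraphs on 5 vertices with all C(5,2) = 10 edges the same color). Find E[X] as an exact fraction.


Let X = Σ_S X_S over the C(8, 5) = 56 subsets S of size 5, where X_S = 1 if the K_5 on S is monochromatic.
For a fixed S, the K_5 on S has C(5, 2) = 10 edges. P[all 10 edges red] = (1/2)^10, and likewise for blue, so P[monochromatic] = 2·(1/2)^10 = 2^{1 − 10} = 1/512.
By linearity: E[X] = C(8, 5) · 2^{1 − 10} = 56 · 1/512 = 7/64.
Numerically: E[X] ≈ 0.109.

E[X] = C(8,5)·2^(1−C(5,2)) = 7/64 ≈ 0.109.


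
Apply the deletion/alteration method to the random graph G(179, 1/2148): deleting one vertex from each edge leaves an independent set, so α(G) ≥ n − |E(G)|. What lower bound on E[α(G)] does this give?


E[|E(G)|] = C(179, 2)·p = 15931 · (1/2148) = 89/12.
E[α(G)] ≥ n − E[|E(G)|] = 179 − 89/12 = 2059/12.
Numerically: ≈ 171.58333.
(This is only a lower bound; the true E[α(G)] may be larger.)

E[α(G)] ≥ 2059/12 ≈ 171.58333.


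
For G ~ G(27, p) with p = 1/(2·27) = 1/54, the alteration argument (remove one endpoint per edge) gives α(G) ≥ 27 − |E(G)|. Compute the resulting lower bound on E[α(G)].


E[|E(G)|] = C(27, 2)·p = 351 · (1/54) = 13/2.
E[α(G)] ≥ n − E[|E(G)|] = 27 − 13/2 = 41/2.
Numerically: ≈ 20.500.
(This is only a lower bound; the true E[α(G)] may be larger.)

E[α(G)] ≥ 41/2 ≈ 20.500.


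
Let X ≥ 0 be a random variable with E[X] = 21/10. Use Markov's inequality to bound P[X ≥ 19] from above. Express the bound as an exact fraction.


μ = E[X] = 21/10, a = 19.
Markov: P[X ≥ 19] ≤ μ/a = (21/10)/19 = 21/190.
Numerically: ≈ 0.11053.
(Since a = 19 > μ = 2.10000, the bound 21/190 is < 1 and informative.)

P[X ≥ 19] ≤ 21/190 ≈ 0.11053.


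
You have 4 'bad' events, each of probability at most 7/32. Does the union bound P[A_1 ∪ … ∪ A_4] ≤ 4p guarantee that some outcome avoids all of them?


Union bound: P[∪_{i=1}^{4} A_i] ≤ Σ_i P[A_i] ≤ 4·p = 4·(7/32) = 7/8.
Numerically: 7/8 ≈ 0.8750000.
Is 7/8 < 1? YES.
Since P[∪ A_i] ≤ 7/8 < 1, the complement has P[∩ A_i^c] ≥ 1 − 7/8 = 1/8 > 0, so some outcome avoids every A_i.

4·p = 7/8 ≈ 0.8750000; existence CERTIFIED by the union bound.


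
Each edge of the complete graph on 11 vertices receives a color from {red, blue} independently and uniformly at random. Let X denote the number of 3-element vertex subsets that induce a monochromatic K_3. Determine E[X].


Let X = Σ_S X_S over the C(11, 3) = 165 subsets S of size 3, where X_S = 1 if the K_3 on S is monochromatic.
For a fixed S, the K_3 on S has C(3, 2) = 3 edges. P[all 3 edges red] = (1/2)^3, and likewise for blue, so P[monochromatic] = 2·(1/2)^3 = 2^{1 − 3} = 1/4.
By linearity: E[X] = C(11, 3) · 2^{1 − 3} = 165 · 1/4 = 165/4.
Numerically: E[X] ≈ 41.25000.

E[X] = C(11,3)·2^(1−C(3,2)) = 165/4 ≈ 41.25000.


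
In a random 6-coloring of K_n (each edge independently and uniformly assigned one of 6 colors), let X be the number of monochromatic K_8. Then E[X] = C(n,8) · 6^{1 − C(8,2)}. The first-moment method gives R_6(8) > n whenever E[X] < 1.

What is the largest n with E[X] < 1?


We need C(n, 8) · 6^{1 − 28} < 1, i.e. C(n, 8) < 6^{28 − 1} = 1023490369077469249536.
Check values of n near the boundary:
  n = 1593: C(1593, 8) = 1010555394551193970323; 1010555394551193970323 < 1023490369077469249536? YES
  n = 1594: C(1594, 8) = 1015652773590544255167; 1015652773590544255167 < 1023490369077469249536? YES
  n = 1595: C(1595, 8) = 1020772636343363633895; 1020772636343363633895 < 1023490369077469249536? YES
  n = 1596: C(1596, 8) = 1025915067760710553965; 1025915067760710553965 < 1023490369077469249536? NO
  n = 1597: C(1597, 8) = 1031080153060953275445; 1031080153060953275445 < 1023490369077469249536? NO
  n = 1598: C(1598, 8) = 1036267977730442348529; 1036267977730442348529 < 1023490369077469249536? NO
The largest n with C(n, 8) < 1023490369077469249536 is n = 1595 (where E[X] = 113419181815929292655/113721152119718805504 ≈ 0.99734). Hence R_6(8) > 1595, i.e. R_6(8) ≥ 1596.

Largest n = 1595; hence R_6(8) > 1595.


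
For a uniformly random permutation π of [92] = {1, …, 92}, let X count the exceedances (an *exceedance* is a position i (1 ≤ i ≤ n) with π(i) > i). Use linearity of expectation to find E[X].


Write X = Σ_{i=1}^{92} X_i, where X_i = 1_{π(i) > i}.
For each fixed i, π(i) is uniform over {1, …, 92} (marginal of a uniform permutation), so P[π(i) > i] = (n − i)/n. Summing: Σ_{i=1}^{92} (n − i)/n = (0 + 1 + … + 91)/92 = 92(92 − 1)/(2·92) = (92 − 1)/2.
Hence E[X] = Σ_{i=1}^{92} (92 − i)/92 = 91/2 ≈ 45.50000.

E[X] = 91/2 = 45.50000.


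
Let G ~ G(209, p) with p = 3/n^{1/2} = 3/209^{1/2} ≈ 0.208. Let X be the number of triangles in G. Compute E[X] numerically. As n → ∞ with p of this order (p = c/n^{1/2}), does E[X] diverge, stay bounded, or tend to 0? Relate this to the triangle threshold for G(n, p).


Number of potential triangles: C(209, 3) = 1499784.
Each occurs with probability p³ ≈ (0.208)³ ≈ 8.93602e-03.
By linearity: E[X] = C(209, 3)·p³ ≈ 1499784 · 8.93602e-03 ≈ 13402.106.
Since α = 1/2 < 1, p = c/n^{1/2} ≫ 1/n is above the triangle threshold p ~ 1/n. Asymptotically E[X] ~ (c³/6)·n^{3(1−α)} = (3³/6)·n^{1.5} → ∞; triangles are abundant w.h.p.

E[X] ≈ 13402.106; in regime p = Θ(1/n^{1/2}) E[X] diverges (above the triangle threshold p ~ 1/n).


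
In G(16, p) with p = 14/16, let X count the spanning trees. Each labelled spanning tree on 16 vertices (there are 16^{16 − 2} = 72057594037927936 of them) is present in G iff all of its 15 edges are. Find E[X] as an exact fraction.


K_16 has 16^{16 − 2} = 72057594037927936 labelled spanning trees.
For each such spanning tree H, let X_H = 1 if all 15 edges of H are present in G. Then P[X_H = 1] = p^{15} = (7/8)^{15} = 4747561509943/35184372088832.
Summing the indicators: E[X] = Σ_H E[X_H] = 72057594037927936 · p^{15} = 72057594037927936 · 4747561509943/35184372088832 = 9723005972363264.
Numerically: E[X] ≈ 9.723e+15.

E[X] = 72057594037927936 · (7/8)^{15} = 9723005972363264 ≈ 9.723e+15.


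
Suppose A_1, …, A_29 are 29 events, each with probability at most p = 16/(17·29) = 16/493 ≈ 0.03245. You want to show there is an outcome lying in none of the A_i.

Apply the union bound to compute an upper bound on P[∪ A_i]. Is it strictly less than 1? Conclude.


Union bound: P[∪_{i=1}^{29} A_i] ≤ Σ_i P[A_i] ≤ 29·p = 29·(16/493) = 16/17.
Numerically: 16/17 ≈ 0.94118.
Is 16/17 < 1? YES.
Since P[∪ A_i] ≤ 16/17 < 1, the complement has P[∩ A_i^c] ≥ 1 − 16/17 = 1/17 > 0, so some outcome avoids every A_i.

29·p = 16/17 ≈ 0.94118; existence CERTIFIED by the union bound.


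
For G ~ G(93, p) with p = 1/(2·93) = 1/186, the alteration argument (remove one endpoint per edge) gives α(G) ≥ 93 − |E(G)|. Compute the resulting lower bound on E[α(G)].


E[|E(G)|] = C(93, 2)·p = 4278 · (1/186) = 23.
E[α(G)] ≥ n − E[|E(G)|] = 93 − 23 = 70.
Numerically: ≈ 70.000000.
(This is only a lower bound; the true E[α(G)] may be larger.)

E[α(G)] ≥ 70 ≈ 70.000000.


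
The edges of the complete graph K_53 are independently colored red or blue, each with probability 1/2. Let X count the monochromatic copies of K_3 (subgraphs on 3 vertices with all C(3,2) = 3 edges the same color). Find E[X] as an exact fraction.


Let X = Σ_S X_S over the C(53, 3) = 23426 subsets S of size 3, where X_S = 1 if the K_3 on S is monochromatic.
For a fixed S, the K_3 on S has C(3, 2) = 3 edges. P[all 3 edges red] = (1/2)^3, and likewise for blue, so P[monochromatic] = 2·(1/2)^3 = 2^{1 − 3} = 1/4.
By linearity: E[X] = C(53, 3) · 2^{1 − 3} = 23426 · 1/4 = 11713/2.
Numerically: E[X] ≈ 5856.500000.

E[X] = C(53,3)·2^(1−C(3,2)) = 11713/2 ≈ 5856.500000.


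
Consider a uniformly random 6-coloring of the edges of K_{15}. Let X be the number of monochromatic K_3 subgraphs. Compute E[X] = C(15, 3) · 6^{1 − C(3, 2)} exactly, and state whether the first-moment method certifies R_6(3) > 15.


E[X] = C(15, 3) · 6^{1 − 3} = 455 · 6^{−2} = 455/36.
As a reduced fraction: E[X] = 455/36 ≈ 12.639.
Is E[X] < 1? NO.
Since E[X] ≥ 1, the first-moment bound is inconclusive at n = 15; it does NOT by itself certify R_6(3) > 15.

E[X] = 455/36 ≈ 12.639; E[X] ≥ 1; first-moment method inconclusive here.


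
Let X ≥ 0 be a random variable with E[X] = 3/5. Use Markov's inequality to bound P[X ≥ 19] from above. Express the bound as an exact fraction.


μ = E[X] = 3/5, a = 19.
Markov: P[X ≥ 19] ≤ μ/a = (3/5)/19 = 3/95.
Numerically: ≈ 0.031579.
(Since a = 19 > μ = 0.600000, the bound 3/95 is < 1 and informative.)

P[X ≥ 19] ≤ 3/95 ≈ 0.031579.


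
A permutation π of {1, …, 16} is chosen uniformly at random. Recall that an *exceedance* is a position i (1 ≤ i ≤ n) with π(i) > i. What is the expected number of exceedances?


Write X = Σ_{i=1}^{16} X_i, where X_i = 1_{π(i) > i}.
For each fixed i, π(i) is uniform over {1, …, 16} (marginal of a uniform permutation), so P[π(i) > i] = (n − i)/n. Summing: Σ_{i=1}^{16} (n − i)/n = (0 + 1 + … + 15)/16 = 16(16 − 1)/(2·16) = (16 − 1)/2.
Hence E[X] = Σ_{i=1}^{16} (16 − i)/16 = 15/2 ≈ 7.50000.

E[X] = 15/2 = 7.50000.


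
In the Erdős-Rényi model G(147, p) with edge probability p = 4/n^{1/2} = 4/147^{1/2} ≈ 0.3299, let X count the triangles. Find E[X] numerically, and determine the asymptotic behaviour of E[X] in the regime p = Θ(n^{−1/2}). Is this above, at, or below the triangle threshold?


Number of potential triangles: C(147, 3) = 518665.
Each occurs with probability p³ ≈ (0.3299)³ ≈ 3.590905e-02.
By linearity: E[X] = C(147, 3)·p³ ≈ 518665 · 3.590905e-02 ≈ 18624.7698.
Since α = 1/2 < 1, p = c/n^{1/2} ≫ 1/n is above the triangle threshold p ~ 1/n. Asymptotically E[X] ~ (c³/6)·n^{3(1−α)} = (4³/6)·n^{1.5} → ∞; triangles are abundant w.h.p.

E[X] ≈ 18624.7698; in regime p = Θ(1/n^{1/2}) E[X] diverges (above the triangle threshold p ~ 1/n).


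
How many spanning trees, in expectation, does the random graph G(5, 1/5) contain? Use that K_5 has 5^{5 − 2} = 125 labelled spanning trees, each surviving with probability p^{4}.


K_5 has 5^{5 − 2} = 125 labelled spanning trees.
For each such spanning tree H, let X_H = 1 if all 4 edges of H are present in G. Then P[X_H = 1] = p^{4} = (1/5)^{4} = 1/625.
Summing the indicators: E[X] = Σ_H E[X_H] = 125 · p^{4} = 125 · 1/625 = 1/5.
Numerically: E[X] ≈ 0.2.

E[X] = 125 · (1/5)^{4} = 1/5 ≈ 0.2.


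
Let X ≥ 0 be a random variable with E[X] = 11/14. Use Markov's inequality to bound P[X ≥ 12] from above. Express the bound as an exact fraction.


μ = E[X] = 11/14, a = 12.
Markov: P[X ≥ 12] ≤ μ/a = (11/14)/12 = 11/168.
Numerically: ≈ 0.0655.
(Since a = 12 > μ = 0.7857, the bound 11/168 is < 1 and informative.)

P[X ≥ 12] ≤ 11/168 ≈ 0.0655.


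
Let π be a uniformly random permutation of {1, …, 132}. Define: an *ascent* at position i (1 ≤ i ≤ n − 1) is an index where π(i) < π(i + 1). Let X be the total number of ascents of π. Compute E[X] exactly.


Write X = Σ X_I over i = 1, …, 131, with X_I the indicator of one ascent.
There are 131 indicators.
For each fixed i, the pair (π(i), π(i+1)) is a uniformly random ordered pair of distinct values from {1, …, 132}; by symmetry P[π(i) < π(i+1)] = 1/2.
By linearity: E[X] = 131 · (1/2) = (132 − 1) · (1/2) = 131/2 ≈ 65.500.

E[X] = 131/2 = 65.500.


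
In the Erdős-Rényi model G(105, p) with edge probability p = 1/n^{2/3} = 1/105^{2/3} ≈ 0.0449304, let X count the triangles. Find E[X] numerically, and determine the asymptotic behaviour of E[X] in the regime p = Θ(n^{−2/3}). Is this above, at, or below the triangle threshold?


Number of potential triangles: C(105, 3) = 187460.
Each occurs with probability p³ ≈ (0.0449304)³ ≈ 9.07029478e-05.
By linearity: E[X] = C(105, 3)·p³ ≈ 187460 · 9.07029478e-05 ≈ 17.003175.
Since α = 2/3 < 1, p = c/n^{2/3} ≫ 1/n is above the triangle threshold p ~ 1/n. Asymptotically E[X] ~ (c³/6)·n^{3(1−α)} = (1³/6)·n^{1} → ∞; triangles are abundant w.h.p.

E[X] ≈ 17.003175; in regime p = Θ(1/n^{2/3}) E[X] diverges (above the triangle threshold p ~ 1/n).


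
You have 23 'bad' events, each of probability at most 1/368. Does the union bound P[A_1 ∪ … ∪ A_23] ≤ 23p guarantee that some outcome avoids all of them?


Union bound: P[∪_{i=1}^{23} A_i] ≤ Σ_i P[A_i] ≤ 23·p = 23·(1/368) = 1/16.
Numerically: 1/16 ≈ 0.062500.
Is 1/16 < 1? YES.
Since P[∪ A_i] ≤ 1/16 < 1, the complement has P[∩ A_i^c] ≥ 1 − 1/16 = 15/16 > 0, so some outcome avoids every A_i.

23·p = 1/16 ≈ 0.062500; existence CERTIFIED by the union bound.


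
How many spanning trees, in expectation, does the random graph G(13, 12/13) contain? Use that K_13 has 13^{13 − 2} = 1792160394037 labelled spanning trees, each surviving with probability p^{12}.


K_13 has 13^{13 − 2} = 1792160394037 labelled spanning trees.
For each such spanning tree H, let X_H = 1 if all 12 edges of H are present in G. Then P[X_H = 1] = p^{12} = (12/13)^{12} = 8916100448256/23298085122481.
By linearity of expectation: E[X] = Σ_H E[X_H] = 1792160394037 · p^{12} = 1792160394037 · 8916100448256/23298085122481 = 8916100448256/13.
Numerically: E[X] ≈ 6.8585e+11.

E[X] = 1792160394037 · (12/13)^{12} = 8916100448256/13 ≈ 6.8585e+11.


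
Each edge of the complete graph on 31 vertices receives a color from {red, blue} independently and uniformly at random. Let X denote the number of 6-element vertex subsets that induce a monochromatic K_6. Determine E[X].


Let X = Σ_S X_S over the C(31, 6) = 736281 subsets S of size 6, where X_S = 1 if the K_6 on S is monochromatic.
For a fixed S, the K_6 on S has C(6, 2) = 15 edges. P[all 15 edges red] = (1/2)^15, and likewise for blue, so P[monochromatic] = 2·(1/2)^15 = 2^{1 − 15} = 1/16384.
By linearity: E[X] = C(31, 6) · 2^{1 − 15} = 736281 · 1/16384 = 736281/16384.
Numerically: E[X] ≈ 44.93903.

E[X] = C(31,6)·2^(1−C(6,2)) = 736281/16384 ≈ 44.93903.
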